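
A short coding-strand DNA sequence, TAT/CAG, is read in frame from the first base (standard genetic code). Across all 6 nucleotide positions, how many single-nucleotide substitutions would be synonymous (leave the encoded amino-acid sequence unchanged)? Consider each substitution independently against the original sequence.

Codon 1 (TAT, Tyr): 1 synonymous substitution.
Codon 2 (CAG, Gln): 1 synonymous substitution.
Total: 1 + 1 = 2.

2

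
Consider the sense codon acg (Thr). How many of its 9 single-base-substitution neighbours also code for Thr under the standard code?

3

Position 1: none → 0 synonymous.
Position 2: none → 0 synonymous.
Position 3: ACU, ACC, ACA → 3 synonymous.
Total: 0 + 0 + 3 = 3.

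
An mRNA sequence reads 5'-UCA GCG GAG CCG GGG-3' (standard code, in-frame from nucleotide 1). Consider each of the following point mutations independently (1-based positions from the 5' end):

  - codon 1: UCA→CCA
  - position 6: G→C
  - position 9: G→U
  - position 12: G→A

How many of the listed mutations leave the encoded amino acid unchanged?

Codon 1: UCA (Ser) → CCA (Pro) — missense.
Codon 2: GCG (Ala) → GCC (Ala) — synonymous.
Codon 3: GAG (Glu) → GAU (Asp) — missense.
Codon 4: CCG (Pro) → CCA (Pro) — synonymous.
Synonymous: 2 of 4.

2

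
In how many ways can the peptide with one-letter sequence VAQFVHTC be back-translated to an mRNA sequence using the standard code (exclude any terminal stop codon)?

Val: 4 codons.
Ala: 4 codons.
Gln: 2 codons.
Phe: 2 codons.
Val: 4 codons.
His: 2 codons.
Thr: 4 codons.
Cys: 2 codons.
4 × 4 × 2 × 2 × 4 × 2 × 4 × 2 = 4096.

4096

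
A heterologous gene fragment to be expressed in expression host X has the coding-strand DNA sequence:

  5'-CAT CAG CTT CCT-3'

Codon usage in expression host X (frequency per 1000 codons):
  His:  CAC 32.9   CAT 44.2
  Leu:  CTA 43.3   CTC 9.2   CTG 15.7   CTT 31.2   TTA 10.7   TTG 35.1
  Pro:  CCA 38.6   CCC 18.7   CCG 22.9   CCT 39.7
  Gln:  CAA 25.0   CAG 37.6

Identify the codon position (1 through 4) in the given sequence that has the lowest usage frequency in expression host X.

Codon 1 CAT (His): 44.2 per 1000.
Codon 2 CAG (Gln): 37.6 per 1000.
Codon 3 CTT (Leu): 31.2 per 1000.
Codon 4 CCT (Pro): 39.7 per 1000.
Lowest frequency is 31.2 at codon 3.

3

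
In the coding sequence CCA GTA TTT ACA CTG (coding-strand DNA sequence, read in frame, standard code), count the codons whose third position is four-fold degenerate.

Codon 1 CCA (Pro): third position 4-fold.
Codon 2 GTA (Val): third position 4-fold.
Codon 3 TTT (Phe): third position 2-fold.
Codon 4 ACA (Thr): third position 4-fold.
Codon 5 CTG (Leu): third position 4-fold.
Four-fold degenerate third positions: 4.

4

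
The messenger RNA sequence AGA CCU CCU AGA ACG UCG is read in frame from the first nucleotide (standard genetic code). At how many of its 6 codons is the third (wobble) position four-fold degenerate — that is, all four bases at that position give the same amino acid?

4

Codon 1 AGA (Arg): third position 2-fold.
Codon 2 CCU (Pro): third position 4-fold.
Codon 3 CCU (Pro): third position 4-fold.
Codon 4 AGA (Arg): third position 2-fold.
Codon 5 ACG (Thr): third position 4-fold.
Codon 6 UCG (Ser): third position 4-fold.
Four-fold degenerate third positions: 4.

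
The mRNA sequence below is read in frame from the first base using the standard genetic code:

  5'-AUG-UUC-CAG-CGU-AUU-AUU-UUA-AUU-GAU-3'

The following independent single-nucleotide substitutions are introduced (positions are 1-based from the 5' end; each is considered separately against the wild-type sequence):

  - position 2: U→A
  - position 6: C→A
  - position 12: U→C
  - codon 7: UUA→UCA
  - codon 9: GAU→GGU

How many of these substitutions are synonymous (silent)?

1

Codon 1: AUG (Met) → AAG (Lys) — missense.
Codon 2: UUC (Phe) → UUA (Leu) — missense.
Codon 4: CGU (Arg) → CGC (Arg) — synonymous.
Codon 7: UUA (Leu) → UCA (Ser) — missense.
Codon 9: GAU (Asp) → GGU (Gly) — missense.
Synonymous: 1 of 5.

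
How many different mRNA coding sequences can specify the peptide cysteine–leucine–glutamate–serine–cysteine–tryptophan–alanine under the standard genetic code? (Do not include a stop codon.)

Cys: 2 codons.
Leu: 6 codons.
Glu: 2 codons.
Ser: 6 codons.
Cys: 2 codons.
Trp: 1 codon.
Ala: 4 codons.
2 × 6 × 2 × 6 × 2 × 1 × 4 = 1152.

1152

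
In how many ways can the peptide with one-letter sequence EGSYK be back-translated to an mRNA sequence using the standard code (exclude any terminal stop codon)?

192

Glu: 2 codons.
Gly: 4 codons.
Ser: 6 codons.
Tyr: 2 codons.
Lys: 2 codons.
2 × 4 × 6 × 2 × 2 = 192.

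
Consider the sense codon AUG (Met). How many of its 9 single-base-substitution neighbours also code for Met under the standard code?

Position 1: none → 0 synonymous.
Position 2: none → 0 synonymous.
Position 3: none → 0 synonymous.
Total: 0 + 0 + 0 = 0.

0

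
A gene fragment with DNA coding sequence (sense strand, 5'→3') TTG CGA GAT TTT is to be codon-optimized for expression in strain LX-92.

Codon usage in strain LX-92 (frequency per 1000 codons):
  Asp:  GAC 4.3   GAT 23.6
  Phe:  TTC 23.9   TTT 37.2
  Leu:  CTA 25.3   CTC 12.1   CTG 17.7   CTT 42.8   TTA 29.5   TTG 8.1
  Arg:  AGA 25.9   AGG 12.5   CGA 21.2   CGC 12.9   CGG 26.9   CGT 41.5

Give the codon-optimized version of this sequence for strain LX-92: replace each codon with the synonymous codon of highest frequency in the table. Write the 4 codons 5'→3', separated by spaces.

Codon 1 (Leu): best is CTT at 42.8.
Codon 2 (Arg): best is CGT at 41.5.
Codon 3 (Asp): best is GAT at 23.6.
Codon 4 (Phe): best is TTT at 37.2.

CTT CGT GAT TTT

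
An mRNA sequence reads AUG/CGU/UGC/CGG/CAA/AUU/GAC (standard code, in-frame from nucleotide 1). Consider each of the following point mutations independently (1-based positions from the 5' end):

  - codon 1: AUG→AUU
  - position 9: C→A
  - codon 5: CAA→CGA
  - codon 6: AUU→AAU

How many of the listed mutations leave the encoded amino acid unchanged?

Codon 1: AUG (Met) → AUU (Ile) — missense.
Codon 3: UGC (Cys) → UGA (Stop) — nonsense.
Codon 5: CAA (Gln) → CGA (Arg) — missense.
Codon 6: AUU (Ile) → AAU (Asn) — missense.
Synonymous: 0 of 4.

0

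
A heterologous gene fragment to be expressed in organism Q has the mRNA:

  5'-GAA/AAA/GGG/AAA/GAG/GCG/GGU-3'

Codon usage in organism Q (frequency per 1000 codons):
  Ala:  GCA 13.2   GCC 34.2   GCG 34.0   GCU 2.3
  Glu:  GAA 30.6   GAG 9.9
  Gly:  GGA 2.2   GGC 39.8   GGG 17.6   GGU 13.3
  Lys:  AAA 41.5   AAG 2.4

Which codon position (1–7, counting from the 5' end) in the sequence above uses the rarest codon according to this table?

5

Codon 1 GAA (Glu): 30.6 per 1000.
Codon 2 AAA (Lys): 41.5 per 1000.
Codon 3 GGG (Gly): 17.6 per 1000.
Codon 4 AAA (Lys): 41.5 per 1000.
Codon 5 GAG (Glu): 9.9 per 1000.
Codon 6 GCG (Ala): 34.0 per 1000.
Codon 7 GGU (Gly): 13.3 per 1000.
Lowest frequency is 9.9 at codon 5.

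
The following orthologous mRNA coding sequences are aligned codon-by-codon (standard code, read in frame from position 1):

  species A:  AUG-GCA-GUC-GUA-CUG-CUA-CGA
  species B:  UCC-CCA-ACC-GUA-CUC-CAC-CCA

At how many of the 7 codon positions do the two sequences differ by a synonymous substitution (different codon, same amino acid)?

1

Codon 1: AUG Met / UCC Ser — nonsynonymous.
Codon 2: GCA Ala / CCA Pro — nonsynonymous.
Codon 3: GUC Val / ACC Thr — nonsynonymous.
Codon 4: GUA Val / GUA Val — identical.
Codon 5: CUG Leu / CUC Leu — synonymous.
Codon 6: CUA Leu / CAC His — nonsynonymous.
Codon 7: CGA Arg / CCA Pro — nonsynonymous.
Synonymous differences: 1.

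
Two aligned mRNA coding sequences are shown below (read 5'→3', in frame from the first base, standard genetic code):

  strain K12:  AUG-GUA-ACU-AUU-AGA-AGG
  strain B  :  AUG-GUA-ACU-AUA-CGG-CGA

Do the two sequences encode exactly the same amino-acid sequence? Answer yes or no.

yes

Codon 1: AUG Met / AUG Met — identical.
Codon 2: GUA Val / GUA Val — identical.
Codon 3: ACU Thr / ACU Thr — identical.
Codon 4: AUU Ile / AUA Ile — synonymous.
Codon 5: AGA Arg / CGG Arg — synonymous.
Codon 6: AGG Arg / CGA Arg — synonymous.
Nonsynonymous differences: 0 → same protein.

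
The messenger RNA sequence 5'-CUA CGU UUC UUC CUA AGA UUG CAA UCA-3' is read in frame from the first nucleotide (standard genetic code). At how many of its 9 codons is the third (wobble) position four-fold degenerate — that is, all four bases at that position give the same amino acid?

Codon 1 CUA (Leu): third position 4-fold.
Codon 2 CGU (Arg): third position 4-fold.
Codon 3 UUC (Phe): third position 2-fold.
Codon 4 UUC (Phe): third position 2-fold.
Codon 5 CUA (Leu): third position 4-fold.
Codon 6 AGA (Arg): third position 2-fold.
Codon 7 UUG (Leu): third position 2-fold.
Codon 8 CAA (Gln): third position 2-fold.
Codon 9 UCA (Ser): third position 4-fold.
Four-fold degenerate third positions: 4.

4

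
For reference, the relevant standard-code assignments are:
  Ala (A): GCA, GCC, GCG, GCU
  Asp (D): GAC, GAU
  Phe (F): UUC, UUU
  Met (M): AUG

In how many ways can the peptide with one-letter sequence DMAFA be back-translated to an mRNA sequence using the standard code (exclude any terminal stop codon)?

Asp: 2 codons.
Met: 1 codon.
Ala: 4 codons.
Phe: 2 codons.
Ala: 4 codons.
2 × 1 × 4 × 2 × 4 = 64.

64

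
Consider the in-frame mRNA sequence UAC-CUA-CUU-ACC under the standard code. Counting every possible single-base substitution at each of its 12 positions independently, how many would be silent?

11

Codon 1 (UAC, Tyr): 1 synonymous substitution.
Codon 2 (CUA, Leu): 4 synonymous substitutions.
Codon 3 (CUU, Leu): 3 synonymous substitutions.
Codon 4 (ACC, Thr): 3 synonymous substitutions.
Total: 1 + 4 + 3 + 3 = 11.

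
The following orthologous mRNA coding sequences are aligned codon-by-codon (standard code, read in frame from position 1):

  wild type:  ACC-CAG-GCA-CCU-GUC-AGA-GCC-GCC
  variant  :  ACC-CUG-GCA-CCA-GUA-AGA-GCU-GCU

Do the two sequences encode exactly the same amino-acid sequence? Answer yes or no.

Codon 1: ACC Thr / ACC Thr — identical.
Codon 2: CAG Gln / CUG Leu — nonsynonymous.
Codon 3: GCA Ala / GCA Ala — identical.
Codon 4: CCU Pro / CCA Pro — synonymous.
Codon 5: GUC Val / GUA Val — synonymous.
Codon 6: AGA Arg / AGA Arg — identical.
Codon 7: GCC Ala / GCU Ala — synonymous.
Codon 8: GCC Ala / GCU Ala — synonymous.
Nonsynonymous differences: 1 → different protein.

no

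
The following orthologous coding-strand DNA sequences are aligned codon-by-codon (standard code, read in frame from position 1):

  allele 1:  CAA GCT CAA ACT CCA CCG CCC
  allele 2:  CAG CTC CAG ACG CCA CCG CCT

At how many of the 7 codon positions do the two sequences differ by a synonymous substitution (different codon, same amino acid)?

4

Codon 1: CAA Gln / CAG Gln — synonymous.
Codon 2: GCT Ala / CTC Leu — nonsynonymous.
Codon 3: CAA Gln / CAG Gln — synonymous.
Codon 4: ACT Thr / ACG Thr — synonymous.
Codon 5: CCA Pro / CCA Pro — identical.
Codon 6: CCG Pro / CCG Pro — identical.
Codon 7: CCC Pro / CCT Pro — synonymous.
Synonymous differences: 4.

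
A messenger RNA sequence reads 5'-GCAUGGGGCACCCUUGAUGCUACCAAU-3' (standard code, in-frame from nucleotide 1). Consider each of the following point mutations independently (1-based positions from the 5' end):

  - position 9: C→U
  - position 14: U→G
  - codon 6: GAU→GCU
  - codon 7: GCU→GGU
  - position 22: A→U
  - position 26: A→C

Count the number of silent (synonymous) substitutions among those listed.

1

Codon 3: GGC (Gly) → GGU (Gly) — synonymous.
Codon 5: CUU (Leu) → CGU (Arg) — missense.
Codon 6: GAU (Asp) → GCU (Ala) — missense.
Codon 7: GCU (Ala) → GGU (Gly) — missense.
Codon 8: ACC (Thr) → UCC (Ser) — missense.
Codon 9: AAU (Asn) → ACU (Thr) — missense.
Synonymous: 1 of 6.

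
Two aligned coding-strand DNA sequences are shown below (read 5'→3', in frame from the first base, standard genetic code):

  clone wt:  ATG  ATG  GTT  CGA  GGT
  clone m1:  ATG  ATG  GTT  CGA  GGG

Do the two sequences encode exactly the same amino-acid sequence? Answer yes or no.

Codon 1: ATG Met / ATG Met — identical.
Codon 2: ATG Met / ATG Met — identical.
Codon 3: GTT Val / GTT Val — identical.
Codon 4: CGA Arg / CGA Arg — identical.
Codon 5: GGT Gly / GGG Gly — synonymous.
Nonsynonymous differences: 0 → same protein.

yes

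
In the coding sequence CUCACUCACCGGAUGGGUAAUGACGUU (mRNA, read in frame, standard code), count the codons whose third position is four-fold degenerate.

5

Codon 1 CUC (Leu): third position 4-fold.
Codon 2 ACU (Thr): third position 4-fold.
Codon 3 CAC (His): third position 2-fold.
Codon 4 CGG (Arg): third position 4-fold.
Codon 5 AUG (Met): third position 1-fold.
Codon 6 GGU (Gly): third position 4-fold.
Codon 7 AAU (Asn): third position 2-fold.
Codon 8 GAC (Asp): third position 2-fold.
Codon 9 GUU (Val): third position 4-fold.
Four-fold degenerate third positions: 5.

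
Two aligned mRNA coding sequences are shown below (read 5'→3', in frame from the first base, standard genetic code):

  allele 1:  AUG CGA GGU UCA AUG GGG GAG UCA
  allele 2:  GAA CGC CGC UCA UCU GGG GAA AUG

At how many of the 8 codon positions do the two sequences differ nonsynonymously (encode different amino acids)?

4

Codon 1: AUG Met / GAA Glu — nonsynonymous.
Codon 2: CGA Arg / CGC Arg — synonymous.
Codon 3: GGU Gly / CGC Arg — nonsynonymous.
Codon 4: UCA Ser / UCA Ser — identical.
Codon 5: AUG Met / UCU Ser — nonsynonymous.
Codon 6: GGG Gly / GGG Gly — identical.
Codon 7: GAG Glu / GAA Glu — synonymous.
Codon 8: UCA Ser / AUG Met — nonsynonymous.
Nonsynonymous differences: 4.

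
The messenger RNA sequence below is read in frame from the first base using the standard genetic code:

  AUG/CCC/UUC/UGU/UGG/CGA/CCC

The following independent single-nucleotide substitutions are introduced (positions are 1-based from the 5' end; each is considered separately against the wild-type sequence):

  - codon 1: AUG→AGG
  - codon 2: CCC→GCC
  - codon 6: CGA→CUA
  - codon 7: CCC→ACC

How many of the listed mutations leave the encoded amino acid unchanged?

Codon 1: AUG (Met) → AGG (Arg) — missense.
Codon 2: CCC (Pro) → GCC (Ala) — missense.
Codon 6: CGA (Arg) → CUA (Leu) — missense.
Codon 7: CCC (Pro) → ACC (Thr) — missense.
Synonymous: 0 of 4.

0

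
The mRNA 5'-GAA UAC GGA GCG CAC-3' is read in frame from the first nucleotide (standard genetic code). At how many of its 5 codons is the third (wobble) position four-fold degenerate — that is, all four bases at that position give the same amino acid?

Codon 1 GAA (Glu): third position 2-fold.
Codon 2 UAC (Tyr): third position 2-fold.
Codon 3 GGA (Gly): third position 4-fold.
Codon 4 GCG (Ala): third position 4-fold.
Codon 5 CAC (His): third position 2-fold.
Four-fold degenerate third positions: 2.

2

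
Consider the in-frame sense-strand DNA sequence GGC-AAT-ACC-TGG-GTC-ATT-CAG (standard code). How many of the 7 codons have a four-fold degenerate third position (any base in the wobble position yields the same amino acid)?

3

Codon 1 GGC (Gly): third position 4-fold.
Codon 2 AAT (Asn): third position 2-fold.
Codon 3 ACC (Thr): third position 4-fold.
Codon 4 TGG (Trp): third position 1-fold.
Codon 5 GTC (Val): third position 4-fold.
Codon 6 ATT (Ile): third position 3-fold.
Codon 7 CAG (Gln): third position 2-fold.
Four-fold degenerate third positions: 3.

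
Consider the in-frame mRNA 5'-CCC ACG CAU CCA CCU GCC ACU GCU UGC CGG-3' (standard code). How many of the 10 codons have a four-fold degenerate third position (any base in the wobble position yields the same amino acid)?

8

Codon 1 CCC (Pro): third position 4-fold.
Codon 2 ACG (Thr): third position 4-fold.
Codon 3 CAU (His): third position 2-fold.
Codon 4 CCA (Pro): third position 4-fold.
Codon 5 CCU (Pro): third position 4-fold.
Codon 6 GCC (Ala): third position 4-fold.
Codon 7 ACU (Thr): third position 4-fold.
Codon 8 GCU (Ala): third position 4-fold.
Codon 9 UGC (Cys): third position 2-fold.
Codon 10 CGG (Arg): third position 4-fold.
Four-fold degenerate third positions: 8.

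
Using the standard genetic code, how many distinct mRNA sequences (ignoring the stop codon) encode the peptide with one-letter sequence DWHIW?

12

Asp: 2 codons.
Trp: 1 codon.
His: 2 codons.
Ile: 3 codons.
Trp: 1 codon.
2 × 1 × 2 × 3 × 1 = 12.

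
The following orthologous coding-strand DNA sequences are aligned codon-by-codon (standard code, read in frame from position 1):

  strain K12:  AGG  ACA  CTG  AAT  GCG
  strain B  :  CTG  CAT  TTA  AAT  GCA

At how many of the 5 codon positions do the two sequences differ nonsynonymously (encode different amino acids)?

2

Codon 1: AGG Arg / CTG Leu — nonsynonymous.
Codon 2: ACA Thr / CAT His — nonsynonymous.
Codon 3: CTG Leu / TTA Leu — synonymous.
Codon 4: AAT Asn / AAT Asn — identical.
Codon 5: GCG Ala / GCA Ala — synonymous.
Nonsynonymous differences: 2.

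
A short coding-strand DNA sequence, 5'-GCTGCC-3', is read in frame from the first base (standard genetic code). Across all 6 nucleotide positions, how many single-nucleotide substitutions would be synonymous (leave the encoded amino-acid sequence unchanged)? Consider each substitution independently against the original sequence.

6

Codon 1 (GCT, Ala): 3 synonymous substitutions.
Codon 2 (GCC, Ala): 3 synonymous substitutions.
Total: 3 + 3 = 6.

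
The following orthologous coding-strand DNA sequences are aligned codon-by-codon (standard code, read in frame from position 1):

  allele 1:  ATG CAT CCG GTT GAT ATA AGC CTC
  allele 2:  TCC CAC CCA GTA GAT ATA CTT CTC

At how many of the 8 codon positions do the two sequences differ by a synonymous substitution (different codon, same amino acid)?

3

Codon 1: ATG Met / TCC Ser — nonsynonymous.
Codon 2: CAT His / CAC His — synonymous.
Codon 3: CCG Pro / CCA Pro — synonymous.
Codon 4: GTT Val / GTA Val — synonymous.
Codon 5: GAT Asp / GAT Asp — identical.
Codon 6: ATA Ile / ATA Ile — identical.
Codon 7: AGC Ser / CTT Leu — nonsynonymous.
Codon 8: CTC Leu / CTC Leu — identical.
Synonymous differences: 3.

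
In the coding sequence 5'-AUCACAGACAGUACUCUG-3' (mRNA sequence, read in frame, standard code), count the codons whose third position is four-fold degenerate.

Codon 1 AUC (Ile): third position 3-fold.
Codon 2 ACA (Thr): third position 4-fold.
Codon 3 GAC (Asp): third position 2-fold.
Codon 4 AGU (Ser): third position 2-fold.
Codon 5 ACU (Thr): third position 4-fold.
Codon 6 CUG (Leu): third position 4-fold.
Four-fold degenerate third positions: 3.

3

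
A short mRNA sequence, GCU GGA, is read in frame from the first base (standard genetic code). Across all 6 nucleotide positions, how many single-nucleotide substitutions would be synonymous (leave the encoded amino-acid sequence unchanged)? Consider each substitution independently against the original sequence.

Codon 1 (GCU, Ala): 3 synonymous substitutions.
Codon 2 (GGA, Gly): 3 synonymous substitutions.
Total: 3 + 3 = 6.

6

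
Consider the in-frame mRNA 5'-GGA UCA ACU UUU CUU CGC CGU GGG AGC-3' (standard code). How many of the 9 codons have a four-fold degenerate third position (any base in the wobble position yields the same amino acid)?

Codon 1 GGA (Gly): third position 4-fold.
Codon 2 UCA (Ser): third position 4-fold.
Codon 3 ACU (Thr): third position 4-fold.
Codon 4 UUU (Phe): third position 2-fold.
Codon 5 CUU (Leu): third position 4-fold.
Codon 6 CGC (Arg): third position 4-fold.
Codon 7 CGU (Arg): third position 4-fold.
Codon 8 GGG (Gly): third position 4-fold.
Codon 9 AGC (Ser): third position 2-fold.
Four-fold degenerate third positions: 7.

7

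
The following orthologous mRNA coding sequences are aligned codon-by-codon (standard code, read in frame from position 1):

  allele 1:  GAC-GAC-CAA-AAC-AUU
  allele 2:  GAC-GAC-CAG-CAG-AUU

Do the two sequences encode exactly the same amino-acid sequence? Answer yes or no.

Codon 1: GAC Asp / GAC Asp — identical.
Codon 2: GAC Asp / GAC Asp — identical.
Codon 3: CAA Gln / CAG Gln — synonymous.
Codon 4: AAC Asn / CAG Gln — nonsynonymous.
Codon 5: AUU Ile / AUU Ile — identical.
Nonsynonymous differences: 1 → different protein.

no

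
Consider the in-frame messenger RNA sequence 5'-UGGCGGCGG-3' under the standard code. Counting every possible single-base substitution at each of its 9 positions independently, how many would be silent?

8

Codon 1 (UGG, Trp): 0 synonymous substitutions.
Codon 2 (CGG, Arg): 4 synonymous substitutions.
Codon 3 (CGG, Arg): 4 synonymous substitutions.
Total: 0 + 4 + 4 = 8.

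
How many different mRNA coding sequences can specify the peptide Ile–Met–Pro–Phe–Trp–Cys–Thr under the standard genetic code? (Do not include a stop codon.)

192

Ile: 3 codons.
Met: 1 codon.
Pro: 4 codons.
Phe: 2 codons.
Trp: 1 codon.
Cys: 2 codons.
Thr: 4 codons.
3 × 1 × 4 × 2 × 1 × 2 × 4 = 192.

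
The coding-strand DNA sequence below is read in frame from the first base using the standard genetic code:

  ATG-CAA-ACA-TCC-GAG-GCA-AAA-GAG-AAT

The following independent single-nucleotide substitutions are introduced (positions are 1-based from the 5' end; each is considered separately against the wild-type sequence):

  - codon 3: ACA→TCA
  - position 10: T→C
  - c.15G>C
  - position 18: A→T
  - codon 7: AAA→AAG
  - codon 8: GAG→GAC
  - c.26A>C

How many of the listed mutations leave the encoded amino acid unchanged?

2

Codon 3: ACA (Thr) → TCA (Ser) — missense.
Codon 4: TCC (Ser) → CCC (Pro) — missense.
Codon 5: GAG (Glu) → GAC (Asp) — missense.
Codon 6: GCA (Ala) → GCT (Ala) — synonymous.
Codon 7: AAA (Lys) → AAG (Lys) — synonymous.
Codon 8: GAG (Glu) → GAC (Asp) — missense.
Codon 9: AAT (Asn) → ACT (Thr) — missense.
Synonymous: 2 of 7.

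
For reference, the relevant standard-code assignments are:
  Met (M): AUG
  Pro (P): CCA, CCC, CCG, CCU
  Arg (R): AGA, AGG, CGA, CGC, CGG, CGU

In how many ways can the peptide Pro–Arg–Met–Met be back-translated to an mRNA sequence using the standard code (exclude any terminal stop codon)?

Pro: 4 codons.
Arg: 6 codons.
Met: 1 codon.
Met: 1 codon.
4 × 6 × 1 × 1 = 24.

24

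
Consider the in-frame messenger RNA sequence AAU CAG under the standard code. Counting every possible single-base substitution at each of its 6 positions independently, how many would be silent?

Codon 1 (AAU, Asn): 1 synonymous substitution.
Codon 2 (CAG, Gln): 1 synonymous substitution.
Total: 1 + 1 = 2.

2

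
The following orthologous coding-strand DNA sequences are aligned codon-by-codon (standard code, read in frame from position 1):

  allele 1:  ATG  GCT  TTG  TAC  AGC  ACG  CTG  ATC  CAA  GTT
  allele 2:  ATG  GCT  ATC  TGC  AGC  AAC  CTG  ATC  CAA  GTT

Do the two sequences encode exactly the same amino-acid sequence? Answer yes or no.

no

Codon 1: ATG Met / ATG Met — identical.
Codon 2: GCT Ala / GCT Ala — identical.
Codon 3: TTG Leu / ATC Ile — nonsynonymous.
Codon 4: TAC Tyr / TGC Cys — nonsynonymous.
Codon 5: AGC Ser / AGC Ser — identical.
Codon 6: ACG Thr / AAC Asn — nonsynonymous.
Codon 7: CTG Leu / CTG Leu — identical.
Codon 8: ATC Ile / ATC Ile — identical.
Codon 9: CAA Gln / CAA Gln — identical.
Codon 10: GTT Val / GTT Val — identical.
Nonsynonymous differences: 3 → different protein.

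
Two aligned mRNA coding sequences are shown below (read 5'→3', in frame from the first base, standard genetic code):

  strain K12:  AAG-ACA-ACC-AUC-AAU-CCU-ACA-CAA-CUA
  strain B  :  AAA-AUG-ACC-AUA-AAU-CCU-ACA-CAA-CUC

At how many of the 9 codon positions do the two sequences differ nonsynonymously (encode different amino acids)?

1

Codon 1: AAG Lys / AAA Lys — synonymous.
Codon 2: ACA Thr / AUG Met — nonsynonymous.
Codon 3: ACC Thr / ACC Thr — identical.
Codon 4: AUC Ile / AUA Ile — synonymous.
Codon 5: AAU Asn / AAU Asn — identical.
Codon 6: CCU Pro / CCU Pro — identical.
Codon 7: ACA Thr / ACA Thr — identical.
Codon 8: CAA Gln / CAA Gln — identical.
Codon 9: CUA Leu / CUC Leu — synonymous.
Nonsynonymous differences: 1.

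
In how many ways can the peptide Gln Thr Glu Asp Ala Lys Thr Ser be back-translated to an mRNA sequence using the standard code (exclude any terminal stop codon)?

6144

Gln: 2 codons.
Thr: 4 codons.
Glu: 2 codons.
Asp: 2 codons.
Ala: 4 codons.
Lys: 2 codons.
Thr: 4 codons.
Ser: 6 codons.
2 × 4 × 2 × 2 × 4 × 2 × 4 × 6 = 6144.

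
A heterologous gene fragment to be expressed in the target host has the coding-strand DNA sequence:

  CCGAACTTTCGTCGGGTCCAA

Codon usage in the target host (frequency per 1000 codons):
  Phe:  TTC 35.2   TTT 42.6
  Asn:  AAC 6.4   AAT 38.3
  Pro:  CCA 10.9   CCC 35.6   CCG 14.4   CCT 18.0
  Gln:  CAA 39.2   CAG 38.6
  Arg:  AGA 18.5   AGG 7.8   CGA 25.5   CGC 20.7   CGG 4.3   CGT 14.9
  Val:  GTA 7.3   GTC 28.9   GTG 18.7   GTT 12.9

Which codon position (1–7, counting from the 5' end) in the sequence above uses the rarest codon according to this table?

Codon 1 CCG (Pro): 14.4 per 1000.
Codon 2 AAC (Asn): 6.4 per 1000.
Codon 3 TTT (Phe): 42.6 per 1000.
Codon 4 CGT (Arg): 14.9 per 1000.
Codon 5 CGG (Arg): 4.3 per 1000.
Codon 6 GTC (Val): 28.9 per 1000.
Codon 7 CAA (Gln): 39.2 per 1000.
Lowest frequency is 4.3 at codon 5.

5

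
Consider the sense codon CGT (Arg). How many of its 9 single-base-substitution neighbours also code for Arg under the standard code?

Position 1: none → 0 synonymous.
Position 2: none → 0 synonymous.
Position 3: CGC, CGA, CGG → 3 synonymous.
Total: 0 + 0 + 3 = 3.

3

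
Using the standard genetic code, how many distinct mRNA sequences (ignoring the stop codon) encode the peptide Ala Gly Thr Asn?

Ala: 4 codons.
Gly: 4 codons.
Thr: 4 codons.
Asn: 2 codons.
4 × 4 × 4 × 2 = 128.

128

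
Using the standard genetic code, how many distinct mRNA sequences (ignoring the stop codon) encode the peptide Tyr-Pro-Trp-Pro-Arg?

192

Tyr: 2 codons.
Pro: 4 codons.
Trp: 1 codon.
Pro: 4 codons.
Arg: 6 codons.
2 × 4 × 1 × 4 × 6 = 192.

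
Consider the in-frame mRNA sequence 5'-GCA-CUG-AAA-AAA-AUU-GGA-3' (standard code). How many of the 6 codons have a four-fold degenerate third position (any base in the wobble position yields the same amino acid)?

Codon 1 GCA (Ala): third position 4-fold.
Codon 2 CUG (Leu): third position 4-fold.
Codon 3 AAA (Lys): third position 2-fold.
Codon 4 AAA (Lys): third position 2-fold.
Codon 5 AUU (Ile): third position 3-fold.
Codon 6 GGA (Gly): third position 4-fold.
Four-fold degenerate third positions: 3.

3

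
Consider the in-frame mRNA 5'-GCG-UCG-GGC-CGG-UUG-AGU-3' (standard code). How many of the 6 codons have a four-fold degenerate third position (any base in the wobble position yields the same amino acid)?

4

Codon 1 GCG (Ala): third position 4-fold.
Codon 2 UCG (Ser): third position 4-fold.
Codon 3 GGC (Gly): third position 4-fold.
Codon 4 CGG (Arg): third position 4-fold.
Codon 5 UUG (Leu): third position 2-fold.
Codon 6 AGU (Ser): third position 2-fold.
Four-fold degenerate third positions: 4.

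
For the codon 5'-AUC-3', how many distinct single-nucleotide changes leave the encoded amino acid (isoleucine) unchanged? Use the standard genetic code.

Position 1: none → 0 synonymous.
Position 2: none → 0 synonymous.
Position 3: AUU, AUA → 2 synonymous.
Total: 0 + 0 + 2 = 2.

2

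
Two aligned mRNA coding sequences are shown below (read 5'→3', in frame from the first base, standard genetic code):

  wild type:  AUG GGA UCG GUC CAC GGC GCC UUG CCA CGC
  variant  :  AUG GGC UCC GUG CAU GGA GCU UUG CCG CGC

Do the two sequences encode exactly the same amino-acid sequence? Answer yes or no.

Codon 1: AUG Met / AUG Met — identical.
Codon 2: GGA Gly / GGC Gly — synonymous.
Codon 3: UCG Ser / UCC Ser — synonymous.
Codon 4: GUC Val / GUG Val — synonymous.
Codon 5: CAC His / CAU His — synonymous.
Codon 6: GGC Gly / GGA Gly — synonymous.
Codon 7: GCC Ala / GCU Ala — synonymous.
Codon 8: UUG Leu / UUG Leu — identical.
Codon 9: CCA Pro / CCG Pro — synonymous.
Codon 10: CGC Arg / CGC Arg — identical.
Nonsynonymous differences: 0 → same protein.

yes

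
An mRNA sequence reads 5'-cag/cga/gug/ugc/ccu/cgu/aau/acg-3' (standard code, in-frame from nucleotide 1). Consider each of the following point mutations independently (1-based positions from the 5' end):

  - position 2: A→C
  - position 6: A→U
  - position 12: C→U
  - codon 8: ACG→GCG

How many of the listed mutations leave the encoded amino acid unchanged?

Codon 1: CAG (Gln) → CCG (Pro) — missense.
Codon 2: CGA (Arg) → CGU (Arg) — synonymous.
Codon 4: UGC (Cys) → UGU (Cys) — synonymous.
Codon 8: ACG (Thr) → GCG (Ala) — missense.
Synonymous: 2 of 4.

2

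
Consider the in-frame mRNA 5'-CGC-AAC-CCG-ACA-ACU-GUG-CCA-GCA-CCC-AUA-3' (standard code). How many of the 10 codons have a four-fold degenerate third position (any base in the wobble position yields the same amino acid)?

Codon 1 CGC (Arg): third position 4-fold.
Codon 2 AAC (Asn): third position 2-fold.
Codon 3 CCG (Pro): third position 4-fold.
Codon 4 ACA (Thr): third position 4-fold.
Codon 5 ACU (Thr): third position 4-fold.
Codon 6 GUG (Val): third position 4-fold.
Codon 7 CCA (Pro): third position 4-fold.
Codon 8 GCA (Ala): third position 4-fold.
Codon 9 CCC (Pro): third position 4-fold.
Codon 10 AUA (Ile): third position 3-fold.
Four-fold degenerate third positions: 8.

8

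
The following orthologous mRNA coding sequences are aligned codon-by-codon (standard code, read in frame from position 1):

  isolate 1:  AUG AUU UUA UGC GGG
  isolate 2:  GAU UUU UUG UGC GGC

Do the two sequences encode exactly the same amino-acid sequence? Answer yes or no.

Codon 1: AUG Met / GAU Asp — nonsynonymous.
Codon 2: AUU Ile / UUU Phe — nonsynonymous.
Codon 3: UUA Leu / UUG Leu — synonymous.
Codon 4: UGC Cys / UGC Cys — identical.
Codon 5: GGG Gly / GGC Gly — synonymous.
Nonsynonymous differences: 2 → different protein.

no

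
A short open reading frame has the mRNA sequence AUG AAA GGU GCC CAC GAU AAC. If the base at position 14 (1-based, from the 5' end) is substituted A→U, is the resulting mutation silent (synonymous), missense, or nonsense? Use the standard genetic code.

Position 14 falls in codon 5: CAC → His.
After the substitution the codon is CUC → Leu.
His ≠ Leu, so this is a missense mutation.

missense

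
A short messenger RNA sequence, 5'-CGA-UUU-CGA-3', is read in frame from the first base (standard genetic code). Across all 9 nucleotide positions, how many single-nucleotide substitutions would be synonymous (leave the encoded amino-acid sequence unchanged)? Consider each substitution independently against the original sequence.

9

Codon 1 (CGA, Arg): 4 synonymous substitutions.
Codon 2 (UUU, Phe): 1 synonymous substitution.
Codon 3 (CGA, Arg): 4 synonymous substitutions.
Total: 4 + 1 + 4 = 9.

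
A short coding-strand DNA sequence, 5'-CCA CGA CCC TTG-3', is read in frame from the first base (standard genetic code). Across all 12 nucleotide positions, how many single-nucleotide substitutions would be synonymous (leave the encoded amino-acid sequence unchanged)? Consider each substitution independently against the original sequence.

12

Codon 1 (CCA, Pro): 3 synonymous substitutions.
Codon 2 (CGA, Arg): 4 synonymous substitutions.
Codon 3 (CCC, Pro): 3 synonymous substitutions.
Codon 4 (TTG, Leu): 2 synonymous substitutions.
Total: 3 + 4 + 3 + 2 = 12.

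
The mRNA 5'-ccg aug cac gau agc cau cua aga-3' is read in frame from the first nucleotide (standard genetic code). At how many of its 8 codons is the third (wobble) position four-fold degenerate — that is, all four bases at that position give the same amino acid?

Codon 1 CCG (Pro): third position 4-fold.
Codon 2 AUG (Met): third position 1-fold.
Codon 3 CAC (His): third position 2-fold.
Codon 4 GAU (Asp): third position 2-fold.
Codon 5 AGC (Ser): third position 2-fold.
Codon 6 CAU (His): third position 2-fold.
Codon 7 CUA (Leu): third position 4-fold.
Codon 8 AGA (Arg): third position 2-fold.
Four-fold degenerate third positions: 2.

2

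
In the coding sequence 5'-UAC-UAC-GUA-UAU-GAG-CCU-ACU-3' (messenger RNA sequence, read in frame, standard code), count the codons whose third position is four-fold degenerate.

3

Codon 1 UAC (Tyr): third position 2-fold.
Codon 2 UAC (Tyr): third position 2-fold.
Codon 3 GUA (Val): third position 4-fold.
Codon 4 UAU (Tyr): third position 2-fold.
Codon 5 GAG (Glu): third position 2-fold.
Codon 6 CCU (Pro): third position 4-fold.
Codon 7 ACU (Thr): third position 4-fold.
Four-fold degenerate third positions: 3.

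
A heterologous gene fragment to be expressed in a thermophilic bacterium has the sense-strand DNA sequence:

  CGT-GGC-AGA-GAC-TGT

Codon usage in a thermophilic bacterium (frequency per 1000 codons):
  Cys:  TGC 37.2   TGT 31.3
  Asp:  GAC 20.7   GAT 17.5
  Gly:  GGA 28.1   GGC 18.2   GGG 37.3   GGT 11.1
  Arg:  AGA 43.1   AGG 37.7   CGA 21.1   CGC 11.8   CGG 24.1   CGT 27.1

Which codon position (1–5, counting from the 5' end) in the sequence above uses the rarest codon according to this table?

Codon 1 CGT (Arg): 27.1 per 1000.
Codon 2 GGC (Gly): 18.2 per 1000.
Codon 3 AGA (Arg): 43.1 per 1000.
Codon 4 GAC (Asp): 20.7 per 1000.
Codon 5 TGT (Cys): 31.3 per 1000.
Lowest frequency is 18.2 at codon 2.

2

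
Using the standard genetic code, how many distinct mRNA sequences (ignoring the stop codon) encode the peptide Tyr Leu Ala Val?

192

Tyr: 2 codons.
Leu: 6 codons.
Ala: 4 codons.
Val: 4 codons.
2 × 6 × 4 × 4 = 192.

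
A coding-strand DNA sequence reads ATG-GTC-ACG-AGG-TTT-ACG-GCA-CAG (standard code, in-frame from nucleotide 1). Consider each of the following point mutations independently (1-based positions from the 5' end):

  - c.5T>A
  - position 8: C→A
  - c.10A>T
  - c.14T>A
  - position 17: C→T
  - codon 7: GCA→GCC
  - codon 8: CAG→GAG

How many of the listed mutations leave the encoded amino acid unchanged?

Codon 2: GTC (Val) → GAC (Asp) — missense.
Codon 3: ACG (Thr) → AAG (Lys) — missense.
Codon 4: AGG (Arg) → TGG (Trp) — missense.
Codon 5: TTT (Phe) → TAT (Tyr) — missense.
Codon 6: ACG (Thr) → ATG (Met) — missense.
Codon 7: GCA (Ala) → GCC (Ala) — synonymous.
Codon 8: CAG (Gln) → GAG (Glu) — missense.
Synonymous: 1 of 7.

1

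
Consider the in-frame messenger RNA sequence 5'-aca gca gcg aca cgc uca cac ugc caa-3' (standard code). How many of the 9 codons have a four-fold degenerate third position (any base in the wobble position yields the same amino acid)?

Codon 1 ACA (Thr): third position 4-fold.
Codon 2 GCA (Ala): third position 4-fold.
Codon 3 GCG (Ala): third position 4-fold.
Codon 4 ACA (Thr): third position 4-fold.
Codon 5 CGC (Arg): third position 4-fold.
Codon 6 UCA (Ser): third position 4-fold.
Codon 7 CAC (His): third position 2-fold.
Codon 8 UGC (Cys): third position 2-fold.
Codon 9 CAA (Gln): third position 2-fold.
Four-fold degenerate third positions: 6.

6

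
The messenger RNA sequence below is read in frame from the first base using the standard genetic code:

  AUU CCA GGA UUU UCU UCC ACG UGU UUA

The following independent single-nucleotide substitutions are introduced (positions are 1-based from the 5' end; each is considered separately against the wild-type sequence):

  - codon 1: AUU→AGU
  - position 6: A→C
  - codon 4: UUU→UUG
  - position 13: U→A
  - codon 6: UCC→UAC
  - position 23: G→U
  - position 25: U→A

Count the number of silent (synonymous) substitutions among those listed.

Codon 1: AUU (Ile) → AGU (Ser) — missense.
Codon 2: CCA (Pro) → CCC (Pro) — synonymous.
Codon 4: UUU (Phe) → UUG (Leu) — missense.
Codon 5: UCU (Ser) → ACU (Thr) — missense.
Codon 6: UCC (Ser) → UAC (Tyr) — missense.
Codon 8: UGU (Cys) → UUU (Phe) — missense.
Codon 9: UUA (Leu) → AUA (Ile) — missense.
Synonymous: 1 of 7.

1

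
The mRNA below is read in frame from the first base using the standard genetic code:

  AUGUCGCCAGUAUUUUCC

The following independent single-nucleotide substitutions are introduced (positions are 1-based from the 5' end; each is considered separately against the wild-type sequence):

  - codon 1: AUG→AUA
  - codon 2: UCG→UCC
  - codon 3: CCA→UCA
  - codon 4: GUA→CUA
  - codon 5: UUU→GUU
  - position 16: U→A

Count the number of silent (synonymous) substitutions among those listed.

1

Codon 1: AUG (Met) → AUA (Ile) — missense.
Codon 2: UCG (Ser) → UCC (Ser) — synonymous.
Codon 3: CCA (Pro) → UCA (Ser) — missense.
Codon 4: GUA (Val) → CUA (Leu) — missense.
Codon 5: UUU (Phe) → GUU (Val) — missense.
Codon 6: UCC (Ser) → ACC (Thr) — missense.
Synonymous: 1 of 6.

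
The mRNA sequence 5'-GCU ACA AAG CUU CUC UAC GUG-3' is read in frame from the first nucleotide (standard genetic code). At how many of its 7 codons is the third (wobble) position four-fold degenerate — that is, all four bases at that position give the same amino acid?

5

Codon 1 GCU (Ala): third position 4-fold.
Codon 2 ACA (Thr): third position 4-fold.
Codon 3 AAG (Lys): third position 2-fold.
Codon 4 CUU (Leu): third position 4-fold.
Codon 5 CUC (Leu): third position 4-fold.
Codon 6 UAC (Tyr): third position 2-fold.
Codon 7 GUG (Val): third position 4-fold.
Four-fold degenerate third positions: 5.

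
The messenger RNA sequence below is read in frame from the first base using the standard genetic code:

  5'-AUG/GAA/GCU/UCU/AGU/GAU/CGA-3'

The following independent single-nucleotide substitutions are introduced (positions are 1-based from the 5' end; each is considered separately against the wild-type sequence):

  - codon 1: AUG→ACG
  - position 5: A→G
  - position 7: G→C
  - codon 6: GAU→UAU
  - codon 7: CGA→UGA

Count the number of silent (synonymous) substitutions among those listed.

0

Codon 1: AUG (Met) → ACG (Thr) — missense.
Codon 2: GAA (Glu) → GGA (Gly) — missense.
Codon 3: GCU (Ala) → CCU (Pro) — missense.
Codon 6: GAU (Asp) → UAU (Tyr) — missense.
Codon 7: CGA (Arg) → UGA (Stop) — nonsense.
Synonymous: 0 of 5.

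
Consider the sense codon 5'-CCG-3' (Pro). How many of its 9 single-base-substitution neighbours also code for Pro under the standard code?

3

Position 1: none → 0 synonymous.
Position 2: none → 0 synonymous.
Position 3: CCU, CCC, CCA → 3 synonymous.
Total: 0 + 0 + 3 = 3.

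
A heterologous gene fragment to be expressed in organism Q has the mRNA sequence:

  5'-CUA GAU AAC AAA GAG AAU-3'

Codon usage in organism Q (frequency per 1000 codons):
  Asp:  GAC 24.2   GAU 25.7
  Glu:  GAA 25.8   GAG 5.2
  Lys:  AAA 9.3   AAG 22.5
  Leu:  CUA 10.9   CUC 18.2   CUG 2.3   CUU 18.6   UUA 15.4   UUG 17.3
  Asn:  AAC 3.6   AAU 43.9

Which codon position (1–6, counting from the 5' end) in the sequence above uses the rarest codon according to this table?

3

Codon 1 CUA (Leu): 10.9 per 1000.
Codon 2 GAU (Asp): 25.7 per 1000.
Codon 3 AAC (Asn): 3.6 per 1000.
Codon 4 AAA (Lys): 9.3 per 1000.
Codon 5 GAG (Glu): 5.2 per 1000.
Codon 6 AAU (Asn): 43.9 per 1000.
Lowest frequency is 3.6 at codon 3.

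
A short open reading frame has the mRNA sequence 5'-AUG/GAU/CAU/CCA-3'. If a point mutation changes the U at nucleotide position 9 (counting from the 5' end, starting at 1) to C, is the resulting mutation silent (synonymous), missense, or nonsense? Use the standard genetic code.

Position 9 falls in codon 3: CAU → His.
After the substitution the codon is CAC → His.
Both encode His, so the change is synonymous.

silent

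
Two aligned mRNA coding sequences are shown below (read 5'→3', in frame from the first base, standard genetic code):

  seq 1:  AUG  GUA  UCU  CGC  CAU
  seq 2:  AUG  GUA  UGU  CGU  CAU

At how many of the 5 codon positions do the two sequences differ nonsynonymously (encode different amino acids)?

Codon 1: AUG Met / AUG Met — identical.
Codon 2: GUA Val / GUA Val — identical.
Codon 3: UCU Ser / UGU Cys — nonsynonymous.
Codon 4: CGC Arg / CGU Arg — synonymous.
Codon 5: CAU His / CAU His — identical.
Nonsynonymous differences: 1.

1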